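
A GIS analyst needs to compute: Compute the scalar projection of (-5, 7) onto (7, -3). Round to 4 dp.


u.v = -56, |v| = sqrt(58) = 7.6158
Scalar projection = u.v / |v| = -56 / sqrt(58) = -7.3532

-7.3532


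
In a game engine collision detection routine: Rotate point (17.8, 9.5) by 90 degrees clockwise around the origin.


90° CW: (x,y) -> (y, -x)
(17.8,9.5) -> (9.5, -17.8)

(9.5, -17.8)


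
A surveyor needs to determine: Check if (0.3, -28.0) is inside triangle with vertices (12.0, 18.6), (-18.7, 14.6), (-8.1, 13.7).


Cross products: AB x AP = 1383.82, BC x BP = -434.46, CA x CP = -879.33
All same sign? no

No, outside


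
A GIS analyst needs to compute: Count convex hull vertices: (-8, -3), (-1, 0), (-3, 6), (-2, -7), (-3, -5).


Convex hull vertices (CCW): (-8, -3), (-2, -7), (-1, 0), (-3, 6)
Count = 4

4


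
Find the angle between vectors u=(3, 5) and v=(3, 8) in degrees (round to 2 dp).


u.v = 49, |u| = sqrt(34) = 5.831, |v| = sqrt(73) = 8.544
cos(theta) = u.v/(|u||v|) = 49/sqrt(2482) = 0.983547
theta = acos(0.983547) = 10.41 degrees

10.41 degrees


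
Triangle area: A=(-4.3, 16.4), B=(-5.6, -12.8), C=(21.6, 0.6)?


Area = |x_A(y_B-y_C) + x_B(y_C-y_A) + x_C(y_A-y_B)|/2
= |57.62 + 88.48 + 630.72|/2
= 776.82/2 = 388.41

388.41


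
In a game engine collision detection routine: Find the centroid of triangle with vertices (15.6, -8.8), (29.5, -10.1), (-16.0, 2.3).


Centroid = ((x_A+x_B+x_C)/3, (y_A+y_B+y_C)/3)
= ((15.6+29.5+(-16))/3, ((-8.8)+(-10.1)+2.3)/3)
= (9.7, -5.5333)

(9.7, -5.5333)


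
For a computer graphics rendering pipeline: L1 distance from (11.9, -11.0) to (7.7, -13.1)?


|11.9-7.7| + |(-11)-(-13.1)| = 4.2 + 2.1 = 6.3

6.3


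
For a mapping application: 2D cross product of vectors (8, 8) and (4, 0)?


u x v = u_x*v_y - u_y*v_x = 8*0 - 8*4
= 0 - 32 = -32

-32


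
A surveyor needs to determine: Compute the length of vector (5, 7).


|u| = sqrt(5^2 + 7^2) = sqrt(74) = 8.6023

8.6023


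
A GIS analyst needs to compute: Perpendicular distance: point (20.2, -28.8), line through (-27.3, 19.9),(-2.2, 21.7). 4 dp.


|cross product| = 1307.87
|line direction| = sqrt(633.25) = 25.1645
Distance = 1307.87/sqrt(633.25) = 51.9729

51.9729


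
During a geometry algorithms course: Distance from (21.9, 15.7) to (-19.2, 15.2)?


dx=-41.1, dy=-0.5
d^2 = (-41.1)^2 + (-0.5)^2 = 1689.46
d = sqrt(1689.46) = 41.103

41.103


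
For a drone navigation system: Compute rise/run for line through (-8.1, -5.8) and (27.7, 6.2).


slope = (y2-y1)/(x2-x1) = (6.2-(-5.8))/(27.7-(-8.1)) = 12/35.8 = 0.3352

0.3352


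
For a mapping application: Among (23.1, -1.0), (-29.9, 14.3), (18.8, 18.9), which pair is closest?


d(P0,P1) = 55.1642, d(P0,P2) = 20.3593, d(P1,P2) = 48.9168
Closest: P0 and P2

Closest pair: (23.1, -1.0) and (18.8, 18.9), distance = 20.3593


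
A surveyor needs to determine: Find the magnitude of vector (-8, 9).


|u| = sqrt((-8)^2 + 9^2) = sqrt(145) = 12.0416

12.0416


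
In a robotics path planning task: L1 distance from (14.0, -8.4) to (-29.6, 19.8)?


|14-(-29.6)| + |(-8.4)-19.8| = 43.6 + 28.2 = 71.8

71.8


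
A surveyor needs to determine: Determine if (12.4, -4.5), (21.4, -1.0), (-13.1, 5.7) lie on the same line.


Cross product: (21.4-12.4)*(5.7-(-4.5)) - ((-1)-(-4.5))*((-13.1)-12.4)
= 181.05

No, not collinear


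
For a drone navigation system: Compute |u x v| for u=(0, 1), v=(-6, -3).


|u x v| = |0*(-3) - 1*(-6)|
= |0 - (-6)| = 6

6


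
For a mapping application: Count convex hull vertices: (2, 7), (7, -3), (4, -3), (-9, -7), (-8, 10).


Convex hull vertices (CCW): (-9, -7), (7, -3), (2, 7), (-8, 10)
Count = 4

4


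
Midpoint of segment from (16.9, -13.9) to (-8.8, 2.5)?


M = ((16.9+(-8.8))/2, ((-13.9)+2.5)/2)
= (4.05, -5.7)

(4.05, -5.7)


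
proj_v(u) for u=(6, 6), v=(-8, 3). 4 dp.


u.v = -30, |v| = sqrt(73) = 8.544
Scalar projection = u.v / |v| = -30 / sqrt(73) = -3.5112

-3.5112


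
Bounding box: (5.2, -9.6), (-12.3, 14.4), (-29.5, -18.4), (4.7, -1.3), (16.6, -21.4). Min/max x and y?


x range: [-29.5, 16.6]
y range: [-21.4, 14.4]
Bounding box: (-29.5,-21.4) to (16.6,14.4)

(-29.5,-21.4) to (16.6,14.4)


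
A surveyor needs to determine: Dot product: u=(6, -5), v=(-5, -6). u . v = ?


u . v = u_x*v_x + u_y*v_y = 6*(-5) + (-5)*(-6)
= (-30) + 30 = 0

0


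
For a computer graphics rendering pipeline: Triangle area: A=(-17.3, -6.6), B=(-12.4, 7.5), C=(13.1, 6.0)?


Area = |x_A(y_B-y_C) + x_B(y_C-y_A) + x_C(y_A-y_B)|/2
= |(-25.95) + (-156.24) + (-184.71)|/2
= 366.9/2 = 183.45

183.45


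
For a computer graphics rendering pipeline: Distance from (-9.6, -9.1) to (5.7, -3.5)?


dx=15.3, dy=5.6
d^2 = 15.3^2 + 5.6^2 = 265.45
d = sqrt(265.45) = 16.2926

16.2926


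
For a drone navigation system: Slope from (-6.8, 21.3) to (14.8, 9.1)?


slope = (y2-y1)/(x2-x1) = (9.1-21.3)/(14.8-(-6.8)) = (-12.2)/21.6 = -0.5648

-0.5648


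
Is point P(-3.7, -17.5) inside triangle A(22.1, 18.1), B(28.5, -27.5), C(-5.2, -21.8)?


Cross products: AB x AP = -1404.32, BC x BP = -153.46, CA x CP = 57.54
All same sign? no

No, outside


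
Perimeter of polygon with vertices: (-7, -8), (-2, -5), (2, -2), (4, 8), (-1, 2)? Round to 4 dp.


Sides: (-7, -8)->(-2, -5): sqrt(34) = 5.830952, (-2, -5)->(2, -2): sqrt(25) = 5, (2, -2)->(4, 8): sqrt(104) = 10.198039, (4, 8)->(-1, 2): sqrt(61) = 7.81025, (-1, 2)->(-7, -8): sqrt(136) = 11.661904
Sum = 40.501145
Perimeter = 40.5011

40.5011


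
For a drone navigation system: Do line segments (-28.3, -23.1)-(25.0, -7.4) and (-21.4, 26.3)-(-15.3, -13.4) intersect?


Cross products: d1=-575.27, d2=1636.51, d3=2524.69, d4=312.91
d1*d2 < 0 and d3*d4 < 0? no

No, they don't intersect


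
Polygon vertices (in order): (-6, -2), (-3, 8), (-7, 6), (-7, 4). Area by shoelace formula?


Shoelace sum: ((-6)*8 - (-3)*(-2)) + ((-3)*6 - (-7)*8) + ((-7)*4 - (-7)*6) + ((-7)*(-2) - (-6)*4)
= 36
Area = |36|/2 = 18

18


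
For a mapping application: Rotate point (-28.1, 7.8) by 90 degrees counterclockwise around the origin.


90° CCW: (x,y) -> (-y, x)
(-28.1,7.8) -> (-7.8, -28.1)

(-7.8, -28.1)


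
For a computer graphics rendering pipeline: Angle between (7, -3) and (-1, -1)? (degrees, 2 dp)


u.v = -4, |u| = sqrt(58) = 7.6158, |v| = sqrt(2) = 1.4142
cos(theta) = u.v/(|u||v|) = -4/sqrt(116) = -0.371391
theta = acos(-0.371391) = 111.8 degrees

111.8 degrees


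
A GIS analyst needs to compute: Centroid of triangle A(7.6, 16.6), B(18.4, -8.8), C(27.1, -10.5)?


Centroid = ((x_A+x_B+x_C)/3, (y_A+y_B+y_C)/3)
= ((7.6+18.4+27.1)/3, (16.6+(-8.8)+(-10.5))/3)
= (17.7, -0.9)

(17.7, -0.9)


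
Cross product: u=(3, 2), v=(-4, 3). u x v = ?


u x v = u_x*v_y - u_y*v_x = 3*3 - 2*(-4)
= 9 - (-8) = 17

17


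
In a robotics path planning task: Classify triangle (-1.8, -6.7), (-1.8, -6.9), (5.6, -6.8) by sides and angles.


Side lengths squared: AB^2=0.04, BC^2=54.77, CA^2=54.77
Sorted: [0.04, 54.77, 54.77]
By sides: Isosceles, By angles: Acute

Isosceles, Acute


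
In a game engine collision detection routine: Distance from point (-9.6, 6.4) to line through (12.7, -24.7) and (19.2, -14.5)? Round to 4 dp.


|cross product| = 429.61
|line direction| = sqrt(146.29) = 12.095
Distance = 429.61/sqrt(146.29) = 35.5195

35.5195


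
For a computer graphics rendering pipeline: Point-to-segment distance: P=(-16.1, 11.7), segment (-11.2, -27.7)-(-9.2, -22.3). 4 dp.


Project P onto AB: t = 1 (clamped to [0,1])
Closest point on segment: (-9.2, -22.3)
Distance: 34.6931

34.6931


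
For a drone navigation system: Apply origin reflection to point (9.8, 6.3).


Reflection over origin: (x,y) -> (-x,-y)
(9.8, 6.3) -> (-9.8, -6.3)

(-9.8, -6.3)


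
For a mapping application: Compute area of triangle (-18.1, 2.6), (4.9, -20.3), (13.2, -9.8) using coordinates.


Area = |x_A(y_B-y_C) + x_B(y_C-y_A) + x_C(y_A-y_B)|/2
= |190.05 + (-60.76) + 302.28|/2
= 431.57/2 = 215.785

215.785


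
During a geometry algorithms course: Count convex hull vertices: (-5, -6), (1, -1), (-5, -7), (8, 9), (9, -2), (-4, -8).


Convex hull vertices (CCW): (-5, -7), (-4, -8), (9, -2), (8, 9), (-5, -6)
Count = 5

5


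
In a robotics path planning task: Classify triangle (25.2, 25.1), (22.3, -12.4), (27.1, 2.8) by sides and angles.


Side lengths squared: AB^2=1414.66, BC^2=254.08, CA^2=500.9
Sorted: [254.08, 500.9, 1414.66]
By sides: Scalene, By angles: Obtuse

Scalene, Obtuse


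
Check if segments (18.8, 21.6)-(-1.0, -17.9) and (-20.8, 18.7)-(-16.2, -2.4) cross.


Cross products: d1=848.9, d2=249.42, d3=-1506.78, d4=-907.3
d1*d2 < 0 and d3*d4 < 0? no

No, they don't intersect


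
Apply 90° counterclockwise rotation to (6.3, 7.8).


90° CCW: (x,y) -> (-y, x)
(6.3,7.8) -> (-7.8, 6.3)

(-7.8, 6.3)


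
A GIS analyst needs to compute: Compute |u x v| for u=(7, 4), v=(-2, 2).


|u x v| = |7*2 - 4*(-2)|
= |14 - (-8)| = 22

22


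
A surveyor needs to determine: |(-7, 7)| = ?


|u| = sqrt((-7)^2 + 7^2) = sqrt(98) = 9.8995

9.8995


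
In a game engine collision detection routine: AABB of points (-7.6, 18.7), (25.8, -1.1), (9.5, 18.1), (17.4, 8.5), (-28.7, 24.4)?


x range: [-28.7, 25.8]
y range: [-1.1, 24.4]
Bounding box: (-28.7,-1.1) to (25.8,24.4)

(-28.7,-1.1) to (25.8,24.4)


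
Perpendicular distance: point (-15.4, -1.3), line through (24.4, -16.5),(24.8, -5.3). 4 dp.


|cross product| = 451.84
|line direction| = sqrt(125.6) = 11.2071
Distance = 451.84/sqrt(125.6) = 40.3172

40.3172


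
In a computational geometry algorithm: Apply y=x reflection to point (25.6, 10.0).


Reflection over y=x: (x,y) -> (y,x)
(25.6, 10) -> (10, 25.6)

(10, 25.6)


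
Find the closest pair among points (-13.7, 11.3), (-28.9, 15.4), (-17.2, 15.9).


d(P0,P1) = 15.7433, d(P0,P2) = 5.7801, d(P1,P2) = 11.7107
Closest: P0 and P2

Closest pair: (-13.7, 11.3) and (-17.2, 15.9), distance = 5.7801


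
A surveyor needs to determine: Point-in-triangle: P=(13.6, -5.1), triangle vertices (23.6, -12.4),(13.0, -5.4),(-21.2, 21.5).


Cross products: AB x AP = -7.38, BC x BP = -26.4, CA x CP = -11.96
All same sign? yes

Yes, inside


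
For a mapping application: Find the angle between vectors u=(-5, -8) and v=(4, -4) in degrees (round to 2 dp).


u.v = 12, |u| = sqrt(89) = 9.434, |v| = sqrt(32) = 5.6569
cos(theta) = u.v/(|u||v|) = 12/sqrt(2848) = 0.22486
theta = acos(0.22486) = 77.01 degrees

77.01 degrees


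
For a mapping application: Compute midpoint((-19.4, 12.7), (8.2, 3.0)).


M = (((-19.4)+8.2)/2, (12.7+3)/2)
= (-5.6, 7.85)

(-5.6, 7.85)


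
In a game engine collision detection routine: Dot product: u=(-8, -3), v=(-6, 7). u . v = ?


u . v = u_x*v_x + u_y*v_y = (-8)*(-6) + (-3)*7
= 48 + (-21) = 27

27


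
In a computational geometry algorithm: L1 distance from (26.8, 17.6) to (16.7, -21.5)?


|26.8-16.7| + |17.6-(-21.5)| = 10.1 + 39.1 = 49.2

49.2


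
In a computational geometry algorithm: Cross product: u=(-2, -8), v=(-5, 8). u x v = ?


u x v = u_x*v_y - u_y*v_x = (-2)*8 - (-8)*(-5)
= (-16) - 40 = -56

-56


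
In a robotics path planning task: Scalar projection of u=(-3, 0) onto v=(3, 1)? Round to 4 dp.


u.v = -9, |v| = sqrt(10) = 3.1623
Scalar projection = u.v / |v| = -9 / sqrt(10) = -2.846

-2.846


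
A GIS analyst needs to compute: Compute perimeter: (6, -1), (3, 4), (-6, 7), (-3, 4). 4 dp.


Sides: (6, -1)->(3, 4): sqrt(34) = 5.830952, (3, 4)->(-6, 7): sqrt(90) = 9.486833, (-6, 7)->(-3, 4): sqrt(18) = 4.242641, (-3, 4)->(6, -1): sqrt(106) = 10.29563
Sum = 29.856056
Perimeter = 29.8561

29.8561


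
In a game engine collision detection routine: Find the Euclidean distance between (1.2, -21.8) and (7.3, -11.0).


dx=6.1, dy=10.8
d^2 = 6.1^2 + 10.8^2 = 153.85
d = sqrt(153.85) = 12.4036

12.4036


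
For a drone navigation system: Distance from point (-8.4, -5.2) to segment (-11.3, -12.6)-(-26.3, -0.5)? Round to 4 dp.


Project P onto AB: t = 0.124 (clamped to [0,1])
Closest point on segment: (-13.1594, -11.1001)
Distance: 7.5804

7.5804


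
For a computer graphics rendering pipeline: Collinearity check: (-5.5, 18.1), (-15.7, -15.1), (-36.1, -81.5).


Cross product: ((-15.7)-(-5.5))*((-81.5)-18.1) - ((-15.1)-18.1)*((-36.1)-(-5.5))
= 0

Yes, collinear


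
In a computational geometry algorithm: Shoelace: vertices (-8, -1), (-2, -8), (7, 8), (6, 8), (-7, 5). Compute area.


Shoelace sum: ((-8)*(-8) - (-2)*(-1)) + ((-2)*8 - 7*(-8)) + (7*8 - 6*8) + (6*5 - (-7)*8) + ((-7)*(-1) - (-8)*5)
= 243
Area = |243|/2 = 121.5

121.5


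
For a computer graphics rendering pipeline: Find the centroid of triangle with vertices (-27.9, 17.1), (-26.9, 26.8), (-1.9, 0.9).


Centroid = ((x_A+x_B+x_C)/3, (y_A+y_B+y_C)/3)
= (((-27.9)+(-26.9)+(-1.9))/3, (17.1+26.8+0.9)/3)
= (-18.9, 14.9333)

(-18.9, 14.9333)


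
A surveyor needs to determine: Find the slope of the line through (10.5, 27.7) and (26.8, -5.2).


slope = (y2-y1)/(x2-x1) = ((-5.2)-27.7)/(26.8-10.5) = (-32.9)/16.3 = -2.0184

-2.0184


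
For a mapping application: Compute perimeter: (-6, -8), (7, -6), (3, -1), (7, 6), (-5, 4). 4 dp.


Sides: (-6, -8)->(7, -6): sqrt(173) = 13.152946, (7, -6)->(3, -1): sqrt(41) = 6.403124, (3, -1)->(7, 6): sqrt(65) = 8.062258, (7, 6)->(-5, 4): sqrt(148) = 12.165525, (-5, 4)->(-6, -8): sqrt(145) = 12.041595
Sum = 51.825448
Perimeter = 51.8254

51.8254


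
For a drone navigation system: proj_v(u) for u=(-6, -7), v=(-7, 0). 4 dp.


u.v = 42, |v| = sqrt(49) = 7
Scalar projection = u.v / |v| = 42 / sqrt(49) = 6

6


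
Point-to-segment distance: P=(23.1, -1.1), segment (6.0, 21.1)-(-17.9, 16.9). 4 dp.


Project P onto AB: t = 0 (clamped to [0,1])
Closest point on segment: (6, 21.1)
Distance: 28.0223

28.0223


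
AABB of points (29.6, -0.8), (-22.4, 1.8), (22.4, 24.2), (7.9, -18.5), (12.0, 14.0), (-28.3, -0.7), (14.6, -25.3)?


x range: [-28.3, 29.6]
y range: [-25.3, 24.2]
Bounding box: (-28.3,-25.3) to (29.6,24.2)

(-28.3,-25.3) to (29.6,24.2)


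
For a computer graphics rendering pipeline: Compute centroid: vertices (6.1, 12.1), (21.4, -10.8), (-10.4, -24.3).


Centroid = ((x_A+x_B+x_C)/3, (y_A+y_B+y_C)/3)
= ((6.1+21.4+(-10.4))/3, (12.1+(-10.8)+(-24.3))/3)
= (5.7, -7.6667)

(5.7, -7.6667)


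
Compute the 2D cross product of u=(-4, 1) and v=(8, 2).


u x v = u_x*v_y - u_y*v_x = (-4)*2 - 1*8
= (-8) - 8 = -16

-16


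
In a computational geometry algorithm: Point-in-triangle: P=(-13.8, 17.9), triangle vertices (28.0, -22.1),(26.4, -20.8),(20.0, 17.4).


Cross products: AB x AP = -9.66, BC x BP = 1287.96, CA x CP = -1331.1
All same sign? no

No, outside


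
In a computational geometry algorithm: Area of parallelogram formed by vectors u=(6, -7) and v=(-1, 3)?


|u x v| = |6*3 - (-7)*(-1)|
= |18 - 7| = 11

11


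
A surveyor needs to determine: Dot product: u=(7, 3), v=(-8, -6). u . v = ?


u . v = u_x*v_x + u_y*v_y = 7*(-8) + 3*(-6)
= (-56) + (-18) = -74

-74


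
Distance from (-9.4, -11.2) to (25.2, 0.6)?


dx=34.6, dy=11.8
d^2 = 34.6^2 + 11.8^2 = 1336.4
d = sqrt(1336.4) = 36.5568

36.5568


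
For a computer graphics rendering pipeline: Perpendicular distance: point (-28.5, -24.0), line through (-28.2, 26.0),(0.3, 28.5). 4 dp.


|cross product| = 1424.25
|line direction| = sqrt(818.5) = 28.6094
Distance = 1424.25/sqrt(818.5) = 49.7825

49.7825


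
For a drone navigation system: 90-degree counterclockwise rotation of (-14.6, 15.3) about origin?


90° CCW: (x,y) -> (-y, x)
(-14.6,15.3) -> (-15.3, -14.6)

(-15.3, -14.6)


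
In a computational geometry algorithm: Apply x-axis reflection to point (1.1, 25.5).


Reflection over x-axis: (x,y) -> (x,-y)
(1.1, 25.5) -> (1.1, -25.5)

(1.1, -25.5)


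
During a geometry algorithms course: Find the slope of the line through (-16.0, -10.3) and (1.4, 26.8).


slope = (y2-y1)/(x2-x1) = (26.8-(-10.3))/(1.4-(-16)) = 37.1/17.4 = 2.1322

2.1322


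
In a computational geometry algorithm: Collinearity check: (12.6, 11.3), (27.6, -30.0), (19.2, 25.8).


Cross product: (27.6-12.6)*(25.8-11.3) - ((-30)-11.3)*(19.2-12.6)
= 490.08

No, not collinear


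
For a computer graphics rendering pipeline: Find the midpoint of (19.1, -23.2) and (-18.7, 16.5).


M = ((19.1+(-18.7))/2, ((-23.2)+16.5)/2)
= (0.2, -3.35)

(0.2, -3.35)


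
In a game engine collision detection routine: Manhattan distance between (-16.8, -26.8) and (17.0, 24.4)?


|(-16.8)-17| + |(-26.8)-24.4| = 33.8 + 51.2 = 85

85


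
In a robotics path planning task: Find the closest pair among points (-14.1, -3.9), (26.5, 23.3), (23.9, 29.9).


d(P0,P1) = 48.8692, d(P0,P2) = 50.8571, d(P1,P2) = 7.0937
Closest: P1 and P2

Closest pair: (26.5, 23.3) and (23.9, 29.9), distance = 7.0937


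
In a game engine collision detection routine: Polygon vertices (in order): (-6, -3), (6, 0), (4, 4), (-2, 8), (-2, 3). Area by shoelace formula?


Shoelace sum: ((-6)*0 - 6*(-3)) + (6*4 - 4*0) + (4*8 - (-2)*4) + ((-2)*3 - (-2)*8) + ((-2)*(-3) - (-6)*3)
= 116
Area = |116|/2 = 58

58


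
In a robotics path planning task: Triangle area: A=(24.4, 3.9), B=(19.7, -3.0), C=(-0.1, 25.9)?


Area = |x_A(y_B-y_C) + x_B(y_C-y_A) + x_C(y_A-y_B)|/2
= |(-705.16) + 433.4 + (-0.69)|/2
= 272.45/2 = 136.225

136.225


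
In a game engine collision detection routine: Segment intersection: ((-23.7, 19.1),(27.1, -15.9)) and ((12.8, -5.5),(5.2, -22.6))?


Cross products: d1=-811.11, d2=323.57, d3=27.82, d4=-1106.86
d1*d2 < 0 and d3*d4 < 0? yes

Yes, they intersect


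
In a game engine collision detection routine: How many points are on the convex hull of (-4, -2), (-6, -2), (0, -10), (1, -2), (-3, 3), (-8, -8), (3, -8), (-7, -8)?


Convex hull vertices (CCW): (-8, -8), (0, -10), (3, -8), (1, -2), (-3, 3), (-6, -2)
Count = 6

6


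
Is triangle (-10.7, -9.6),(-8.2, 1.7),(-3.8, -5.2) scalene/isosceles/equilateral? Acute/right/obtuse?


Side lengths squared: AB^2=133.94, BC^2=66.97, CA^2=66.97
Sorted: [66.97, 66.97, 133.94]
By sides: Isosceles, By angles: Right

Isosceles, Right


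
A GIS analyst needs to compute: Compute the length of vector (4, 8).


|u| = sqrt(4^2 + 8^2) = sqrt(80) = 8.9443

8.9443


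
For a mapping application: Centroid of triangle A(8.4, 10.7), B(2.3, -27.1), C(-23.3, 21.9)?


Centroid = ((x_A+x_B+x_C)/3, (y_A+y_B+y_C)/3)
= ((8.4+2.3+(-23.3))/3, (10.7+(-27.1)+21.9)/3)
= (-4.2, 1.8333)

(-4.2, 1.8333)


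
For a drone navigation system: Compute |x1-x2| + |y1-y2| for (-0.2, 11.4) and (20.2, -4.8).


|(-0.2)-20.2| + |11.4-(-4.8)| = 20.4 + 16.2 = 36.6

36.6


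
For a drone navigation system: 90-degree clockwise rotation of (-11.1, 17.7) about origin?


90° CW: (x,y) -> (y, -x)
(-11.1,17.7) -> (17.7, 11.1)

(17.7, 11.1)


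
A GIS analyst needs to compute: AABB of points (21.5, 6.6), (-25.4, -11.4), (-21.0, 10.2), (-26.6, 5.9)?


x range: [-26.6, 21.5]
y range: [-11.4, 10.2]
Bounding box: (-26.6,-11.4) to (21.5,10.2)

(-26.6,-11.4) to (21.5,10.2)


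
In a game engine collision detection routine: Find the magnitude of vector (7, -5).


|u| = sqrt(7^2 + (-5)^2) = sqrt(74) = 8.6023

8.6023


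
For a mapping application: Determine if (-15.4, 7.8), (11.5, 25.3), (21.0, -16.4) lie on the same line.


Cross product: (11.5-(-15.4))*((-16.4)-7.8) - (25.3-7.8)*(21-(-15.4))
= -1287.98

No, not collinear


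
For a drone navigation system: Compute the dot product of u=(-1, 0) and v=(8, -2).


u . v = u_x*v_x + u_y*v_y = (-1)*8 + 0*(-2)
= (-8) + 0 = -8

-8


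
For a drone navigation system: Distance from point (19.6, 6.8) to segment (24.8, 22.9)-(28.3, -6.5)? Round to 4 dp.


Project P onto AB: t = 0.5192 (clamped to [0,1])
Closest point on segment: (26.6172, 7.6354)
Distance: 7.0668

7.0668


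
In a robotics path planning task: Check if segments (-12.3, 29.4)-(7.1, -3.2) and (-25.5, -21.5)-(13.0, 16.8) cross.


Cross products: d1=1454.09, d2=-544.03, d3=-1417.78, d4=580.34
d1*d2 < 0 and d3*d4 < 0? yes

Yes, they intersect


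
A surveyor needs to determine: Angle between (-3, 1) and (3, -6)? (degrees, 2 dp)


u.v = -15, |u| = sqrt(10) = 3.1623, |v| = sqrt(45) = 6.7082
cos(theta) = u.v/(|u||v|) = -15/sqrt(450) = -0.707107
theta = acos(-0.707107) = 135 degrees

135 degrees


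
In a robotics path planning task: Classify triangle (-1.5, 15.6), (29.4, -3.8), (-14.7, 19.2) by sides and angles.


Side lengths squared: AB^2=1331.17, BC^2=2473.81, CA^2=187.2
Sorted: [187.2, 1331.17, 2473.81]
By sides: Scalene, By angles: Obtuse

Scalene, Obtuse


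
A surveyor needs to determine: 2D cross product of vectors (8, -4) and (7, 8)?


u x v = u_x*v_y - u_y*v_x = 8*8 - (-4)*7
= 64 - (-28) = 92

92


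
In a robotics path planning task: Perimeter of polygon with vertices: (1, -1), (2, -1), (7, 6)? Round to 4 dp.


Sides: (1, -1)->(2, -1): sqrt(1) = 1, (2, -1)->(7, 6): sqrt(74) = 8.602325, (7, 6)->(1, -1): sqrt(85) = 9.219544
Sum = 18.821869
Perimeter = 18.8219

18.8219


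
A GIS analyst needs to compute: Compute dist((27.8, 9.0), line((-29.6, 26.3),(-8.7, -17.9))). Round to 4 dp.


|cross product| = 2175.51
|line direction| = sqrt(2390.45) = 48.8922
Distance = 2175.51/sqrt(2390.45) = 44.496

44.496


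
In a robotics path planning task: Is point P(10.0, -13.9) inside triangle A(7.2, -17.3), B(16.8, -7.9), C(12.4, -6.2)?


Cross products: AB x AP = 6.32, BC x BP = 37.96, CA x CP = 13.4
All same sign? yes

Yes, inside


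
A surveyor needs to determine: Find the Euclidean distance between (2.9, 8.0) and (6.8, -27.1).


dx=3.9, dy=-35.1
d^2 = 3.9^2 + (-35.1)^2 = 1247.22
d = sqrt(1247.22) = 35.316

35.316


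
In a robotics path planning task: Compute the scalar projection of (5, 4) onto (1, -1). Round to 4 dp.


u.v = 1, |v| = sqrt(2) = 1.4142
Scalar projection = u.v / |v| = 1 / sqrt(2) = 0.7071

0.7071


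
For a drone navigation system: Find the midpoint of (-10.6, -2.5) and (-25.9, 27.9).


M = (((-10.6)+(-25.9))/2, ((-2.5)+27.9)/2)
= (-18.25, 12.7)

(-18.25, 12.7)


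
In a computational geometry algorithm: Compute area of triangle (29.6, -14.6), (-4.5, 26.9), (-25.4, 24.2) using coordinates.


Area = |x_A(y_B-y_C) + x_B(y_C-y_A) + x_C(y_A-y_B)|/2
= |79.92 + (-174.6) + 1054.1|/2
= 959.42/2 = 479.71

479.71


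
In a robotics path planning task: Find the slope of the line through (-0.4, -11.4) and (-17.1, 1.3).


slope = (y2-y1)/(x2-x1) = (1.3-(-11.4))/((-17.1)-(-0.4)) = 12.7/(-16.7) = -0.7605

-0.7605


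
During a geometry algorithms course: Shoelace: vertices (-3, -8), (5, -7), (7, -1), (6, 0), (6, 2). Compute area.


Shoelace sum: ((-3)*(-7) - 5*(-8)) + (5*(-1) - 7*(-7)) + (7*0 - 6*(-1)) + (6*2 - 6*0) + (6*(-8) - (-3)*2)
= 81
Area = |81|/2 = 40.5

40.5


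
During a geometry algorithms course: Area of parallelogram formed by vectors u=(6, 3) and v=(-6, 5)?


|u x v| = |6*5 - 3*(-6)|
= |30 - (-18)| = 48

48


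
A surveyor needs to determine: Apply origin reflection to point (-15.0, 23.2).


Reflection over origin: (x,y) -> (-x,-y)
(-15, 23.2) -> (15, -23.2)

(15, -23.2)


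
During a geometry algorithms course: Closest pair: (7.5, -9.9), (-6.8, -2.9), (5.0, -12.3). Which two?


d(P0,P1) = 15.9214, d(P0,P2) = 3.4655, d(P1,P2) = 15.0864
Closest: P0 and P2

Closest pair: (7.5, -9.9) and (5.0, -12.3), distance = 3.4655


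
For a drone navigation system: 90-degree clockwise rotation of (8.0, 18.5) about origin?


90° CW: (x,y) -> (y, -x)
(8,18.5) -> (18.5, -8)

(18.5, -8)


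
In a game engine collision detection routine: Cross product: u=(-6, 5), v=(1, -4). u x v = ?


u x v = u_x*v_y - u_y*v_x = (-6)*(-4) - 5*1
= 24 - 5 = 19

19


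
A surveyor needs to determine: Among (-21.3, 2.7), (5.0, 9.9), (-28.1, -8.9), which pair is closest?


d(P0,P1) = 27.2677, d(P0,P2) = 13.4462, d(P1,P2) = 38.0664
Closest: P0 and P2

Closest pair: (-21.3, 2.7) and (-28.1, -8.9), distance = 13.4462


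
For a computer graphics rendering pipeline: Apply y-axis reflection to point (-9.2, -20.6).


Reflection over y-axis: (x,y) -> (-x,y)
(-9.2, -20.6) -> (9.2, -20.6)

(9.2, -20.6)


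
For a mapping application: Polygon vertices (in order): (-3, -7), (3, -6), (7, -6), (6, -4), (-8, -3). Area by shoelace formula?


Shoelace sum: ((-3)*(-6) - 3*(-7)) + (3*(-6) - 7*(-6)) + (7*(-4) - 6*(-6)) + (6*(-3) - (-8)*(-4)) + ((-8)*(-7) - (-3)*(-3))
= 68
Area = |68|/2 = 34

34


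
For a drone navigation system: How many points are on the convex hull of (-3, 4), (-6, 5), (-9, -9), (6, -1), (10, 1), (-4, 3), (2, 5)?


Convex hull vertices (CCW): (-9, -9), (10, 1), (2, 5), (-6, 5)
Count = 4

4


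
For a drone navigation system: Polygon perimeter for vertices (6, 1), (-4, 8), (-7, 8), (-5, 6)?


Sides: (6, 1)->(-4, 8): sqrt(149) = 12.206556, (-4, 8)->(-7, 8): sqrt(9) = 3, (-7, 8)->(-5, 6): sqrt(8) = 2.828427, (-5, 6)->(6, 1): sqrt(146) = 12.083046
Sum = 30.118029
Perimeter = 30.118

30.118


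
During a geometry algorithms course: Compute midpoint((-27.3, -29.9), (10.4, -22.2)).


M = (((-27.3)+10.4)/2, ((-29.9)+(-22.2))/2)
= (-8.45, -26.05)

(-8.45, -26.05)


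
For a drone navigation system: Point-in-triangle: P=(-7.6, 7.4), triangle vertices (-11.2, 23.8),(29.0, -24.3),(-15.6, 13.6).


Cross products: AB x AP = -486.12, BC x BP = -26.68, CA x CP = -108.88
All same sign? yes

Yes, inside


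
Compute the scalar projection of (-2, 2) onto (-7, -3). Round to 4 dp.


u.v = 8, |v| = sqrt(58) = 7.6158
Scalar projection = u.v / |v| = 8 / sqrt(58) = 1.0505

1.0505


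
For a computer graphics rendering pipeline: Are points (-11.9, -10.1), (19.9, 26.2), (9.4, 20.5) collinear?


Cross product: (19.9-(-11.9))*(20.5-(-10.1)) - (26.2-(-10.1))*(9.4-(-11.9))
= 199.89

No, not collinear


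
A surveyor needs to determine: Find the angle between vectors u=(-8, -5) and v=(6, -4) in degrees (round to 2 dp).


u.v = -28, |u| = sqrt(89) = 9.434, |v| = sqrt(52) = 7.2111
cos(theta) = u.v/(|u||v|) = -28/sqrt(4628) = -0.411587
theta = acos(-0.411587) = 114.3 degrees

114.3 degrees


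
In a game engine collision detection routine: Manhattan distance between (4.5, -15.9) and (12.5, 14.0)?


|4.5-12.5| + |(-15.9)-14| = 8 + 29.9 = 37.9

37.9


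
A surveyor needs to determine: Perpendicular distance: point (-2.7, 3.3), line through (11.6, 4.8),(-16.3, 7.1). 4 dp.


|cross product| = 74.74
|line direction| = sqrt(783.7) = 27.9946
Distance = 74.74/sqrt(783.7) = 2.6698

2.6698


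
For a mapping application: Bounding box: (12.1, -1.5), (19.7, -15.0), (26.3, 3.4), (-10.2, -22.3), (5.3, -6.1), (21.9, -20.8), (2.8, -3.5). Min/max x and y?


x range: [-10.2, 26.3]
y range: [-22.3, 3.4]
Bounding box: (-10.2,-22.3) to (26.3,3.4)

(-10.2,-22.3) to (26.3,3.4)


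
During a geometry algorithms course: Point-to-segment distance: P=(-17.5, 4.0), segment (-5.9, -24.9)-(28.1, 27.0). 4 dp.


Project P onto AB: t = 0.2872 (clamped to [0,1])
Closest point on segment: (3.8639, -9.9956)
Distance: 25.5401

25.5401


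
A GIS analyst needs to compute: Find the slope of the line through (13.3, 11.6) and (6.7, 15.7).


slope = (y2-y1)/(x2-x1) = (15.7-11.6)/(6.7-13.3) = 4.1/(-6.6) = -0.6212

-0.6212


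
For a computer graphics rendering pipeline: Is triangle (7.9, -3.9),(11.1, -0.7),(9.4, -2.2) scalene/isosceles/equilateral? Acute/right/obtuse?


Side lengths squared: AB^2=20.48, BC^2=5.14, CA^2=5.14
Sorted: [5.14, 5.14, 20.48]
By sides: Isosceles, By angles: Obtuse

Isosceles, Obtuse


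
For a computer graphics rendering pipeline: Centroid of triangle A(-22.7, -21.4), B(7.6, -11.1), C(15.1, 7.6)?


Centroid = ((x_A+x_B+x_C)/3, (y_A+y_B+y_C)/3)
= (((-22.7)+7.6+15.1)/3, ((-21.4)+(-11.1)+7.6)/3)
= (0, -8.3)

(0, -8.3)


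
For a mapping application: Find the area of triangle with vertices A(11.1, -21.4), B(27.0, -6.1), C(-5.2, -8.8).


Area = |x_A(y_B-y_C) + x_B(y_C-y_A) + x_C(y_A-y_B)|/2
= |29.97 + 340.2 + 79.56|/2
= 449.73/2 = 224.865

224.865


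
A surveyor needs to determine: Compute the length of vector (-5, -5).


|u| = sqrt((-5)^2 + (-5)^2) = sqrt(50) = 7.0711

7.0711


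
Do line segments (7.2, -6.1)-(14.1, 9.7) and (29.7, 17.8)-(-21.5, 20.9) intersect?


Cross products: d1=1293.43, d2=463.08, d3=-190.59, d4=639.76
d1*d2 < 0 and d3*d4 < 0? no

No, they don't intersect


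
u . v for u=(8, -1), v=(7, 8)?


u . v = u_x*v_x + u_y*v_y = 8*7 + (-1)*8
= 56 + (-8) = 48

48


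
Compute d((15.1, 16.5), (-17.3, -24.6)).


dx=-32.4, dy=-41.1
d^2 = (-32.4)^2 + (-41.1)^2 = 2738.97
d = sqrt(2738.97) = 52.3352

52.3352


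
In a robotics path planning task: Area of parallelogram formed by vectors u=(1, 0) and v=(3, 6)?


|u x v| = |1*6 - 0*3|
= |6 - 0| = 6

6


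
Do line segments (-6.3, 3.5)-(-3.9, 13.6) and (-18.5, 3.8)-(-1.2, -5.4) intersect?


Cross products: d1=107.05, d2=303.86, d3=123.94, d4=-72.87
d1*d2 < 0 and d3*d4 < 0? no

No, they don't intersect


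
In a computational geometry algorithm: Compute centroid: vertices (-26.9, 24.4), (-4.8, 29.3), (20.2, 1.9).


Centroid = ((x_A+x_B+x_C)/3, (y_A+y_B+y_C)/3)
= (((-26.9)+(-4.8)+20.2)/3, (24.4+29.3+1.9)/3)
= (-3.8333, 18.5333)

(-3.8333, 18.5333)


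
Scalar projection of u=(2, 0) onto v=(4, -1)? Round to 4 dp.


u.v = 8, |v| = sqrt(17) = 4.1231
Scalar projection = u.v / |v| = 8 / sqrt(17) = 1.9403

1.9403


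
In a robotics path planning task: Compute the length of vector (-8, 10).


|u| = sqrt((-8)^2 + 10^2) = sqrt(164) = 12.8062

12.8062


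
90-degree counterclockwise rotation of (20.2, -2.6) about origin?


90° CCW: (x,y) -> (-y, x)
(20.2,-2.6) -> (2.6, 20.2)

(2.6, 20.2)


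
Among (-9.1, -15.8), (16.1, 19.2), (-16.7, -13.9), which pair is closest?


d(P0,P1) = 43.1282, d(P0,P2) = 7.8339, d(P1,P2) = 46.5988
Closest: P0 and P2

Closest pair: (-9.1, -15.8) and (-16.7, -13.9), distance = 7.8339


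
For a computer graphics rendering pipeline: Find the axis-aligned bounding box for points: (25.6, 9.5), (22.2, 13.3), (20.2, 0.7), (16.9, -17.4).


x range: [16.9, 25.6]
y range: [-17.4, 13.3]
Bounding box: (16.9,-17.4) to (25.6,13.3)

(16.9,-17.4) to (25.6,13.3)


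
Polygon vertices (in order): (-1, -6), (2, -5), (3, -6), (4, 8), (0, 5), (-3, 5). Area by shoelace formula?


Shoelace sum: ((-1)*(-5) - 2*(-6)) + (2*(-6) - 3*(-5)) + (3*8 - 4*(-6)) + (4*5 - 0*8) + (0*5 - (-3)*5) + ((-3)*(-6) - (-1)*5)
= 126
Area = |126|/2 = 63

63


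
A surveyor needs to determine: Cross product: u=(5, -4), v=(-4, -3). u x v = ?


u x v = u_x*v_y - u_y*v_x = 5*(-3) - (-4)*(-4)
= (-15) - 16 = -31

-31


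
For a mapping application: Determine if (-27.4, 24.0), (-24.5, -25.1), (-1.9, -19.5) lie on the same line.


Cross product: ((-24.5)-(-27.4))*((-19.5)-24) - ((-25.1)-24)*((-1.9)-(-27.4))
= 1125.9

No, not collinear


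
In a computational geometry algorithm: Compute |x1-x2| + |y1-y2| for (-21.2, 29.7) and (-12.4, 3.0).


|(-21.2)-(-12.4)| + |29.7-3| = 8.8 + 26.7 = 35.5

35.5


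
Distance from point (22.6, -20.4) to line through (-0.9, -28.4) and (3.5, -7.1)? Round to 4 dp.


|cross product| = 465.35
|line direction| = sqrt(473.05) = 21.7497
Distance = 465.35/sqrt(473.05) = 21.3957

21.3957


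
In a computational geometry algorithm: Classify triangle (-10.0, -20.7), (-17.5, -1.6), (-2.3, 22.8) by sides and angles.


Side lengths squared: AB^2=421.06, BC^2=826.4, CA^2=1951.54
Sorted: [421.06, 826.4, 1951.54]
By sides: Scalene, By angles: Obtuse

Scalene, Obtuse


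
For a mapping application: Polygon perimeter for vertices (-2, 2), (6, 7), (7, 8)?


Sides: (-2, 2)->(6, 7): sqrt(89) = 9.433981, (6, 7)->(7, 8): sqrt(2) = 1.414214, (7, 8)->(-2, 2): sqrt(117) = 10.816654
Sum = 21.664849
Perimeter = 21.6648

21.6648


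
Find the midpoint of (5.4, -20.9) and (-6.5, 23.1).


M = ((5.4+(-6.5))/2, ((-20.9)+23.1)/2)
= (-0.55, 1.1)

(-0.55, 1.1)


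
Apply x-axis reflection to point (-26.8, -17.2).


Reflection over x-axis: (x,y) -> (x,-y)
(-26.8, -17.2) -> (-26.8, 17.2)

(-26.8, 17.2)


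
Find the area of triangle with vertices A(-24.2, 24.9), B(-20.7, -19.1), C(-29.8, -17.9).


Area = |x_A(y_B-y_C) + x_B(y_C-y_A) + x_C(y_A-y_B)|/2
= |29.04 + 885.96 + (-1311.2)|/2
= 396.2/2 = 198.1

198.1


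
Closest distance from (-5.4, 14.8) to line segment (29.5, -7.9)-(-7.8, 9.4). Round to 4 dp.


Project P onto AB: t = 1 (clamped to [0,1])
Closest point on segment: (-7.8, 9.4)
Distance: 5.9093

5.9093


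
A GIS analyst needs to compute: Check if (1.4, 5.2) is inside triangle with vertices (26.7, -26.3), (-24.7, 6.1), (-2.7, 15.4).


Cross products: AB x AP = -799.38, BC x BP = -262.53, CA x CP = -128.91
All same sign? yes

Yes, inside


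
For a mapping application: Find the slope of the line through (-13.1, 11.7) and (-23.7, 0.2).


slope = (y2-y1)/(x2-x1) = (0.2-11.7)/((-23.7)-(-13.1)) = (-11.5)/(-10.6) = 1.0849

1.0849


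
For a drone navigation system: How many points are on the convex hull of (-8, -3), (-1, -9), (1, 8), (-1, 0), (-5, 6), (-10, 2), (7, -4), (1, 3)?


Convex hull vertices (CCW): (-10, 2), (-8, -3), (-1, -9), (7, -4), (1, 8), (-5, 6)
Count = 6

6


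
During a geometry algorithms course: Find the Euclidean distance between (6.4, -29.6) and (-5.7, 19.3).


dx=-12.1, dy=48.9
d^2 = (-12.1)^2 + 48.9^2 = 2537.62
d = sqrt(2537.62) = 50.3748

50.3748


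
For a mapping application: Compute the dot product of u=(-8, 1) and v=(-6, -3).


u . v = u_x*v_x + u_y*v_y = (-8)*(-6) + 1*(-3)
= 48 + (-3) = 45

45


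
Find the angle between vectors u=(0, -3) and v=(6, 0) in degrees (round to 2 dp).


u.v = 0, |u| = sqrt(9) = 3, |v| = sqrt(36) = 6
cos(theta) = u.v/(|u||v|) = 0/sqrt(324) = 0
theta = acos(0) = 90 degrees

90 degrees


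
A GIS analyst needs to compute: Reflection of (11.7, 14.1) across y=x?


Reflection over y=x: (x,y) -> (y,x)
(11.7, 14.1) -> (14.1, 11.7)

(14.1, 11.7)


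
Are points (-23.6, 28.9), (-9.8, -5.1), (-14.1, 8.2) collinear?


Cross product: ((-9.8)-(-23.6))*(8.2-28.9) - ((-5.1)-28.9)*((-14.1)-(-23.6))
= 37.34

No, not collinear


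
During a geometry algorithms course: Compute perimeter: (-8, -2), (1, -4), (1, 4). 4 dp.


Sides: (-8, -2)->(1, -4): sqrt(85) = 9.219544, (1, -4)->(1, 4): sqrt(64) = 8, (1, 4)->(-8, -2): sqrt(117) = 10.816654
Sum = 28.036198
Perimeter = 28.0362

28.0362


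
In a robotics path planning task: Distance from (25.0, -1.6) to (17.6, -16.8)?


dx=-7.4, dy=-15.2
d^2 = (-7.4)^2 + (-15.2)^2 = 285.8
d = sqrt(285.8) = 16.9056

16.9056


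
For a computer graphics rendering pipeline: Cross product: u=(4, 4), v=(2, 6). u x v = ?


u x v = u_x*v_y - u_y*v_x = 4*6 - 4*2
= 24 - 8 = 16

16


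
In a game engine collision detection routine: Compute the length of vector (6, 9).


|u| = sqrt(6^2 + 9^2) = sqrt(117) = 10.8167

10.8167


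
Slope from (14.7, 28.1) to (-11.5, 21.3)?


slope = (y2-y1)/(x2-x1) = (21.3-28.1)/((-11.5)-14.7) = (-6.8)/(-26.2) = 0.2595

0.2595


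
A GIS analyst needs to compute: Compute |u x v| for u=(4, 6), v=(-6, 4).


|u x v| = |4*4 - 6*(-6)|
= |16 - (-36)| = 52

52


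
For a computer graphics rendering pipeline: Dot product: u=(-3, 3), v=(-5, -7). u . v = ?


u . v = u_x*v_x + u_y*v_y = (-3)*(-5) + 3*(-7)
= 15 + (-21) = -6

-6


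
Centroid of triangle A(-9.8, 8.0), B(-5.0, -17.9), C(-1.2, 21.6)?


Centroid = ((x_A+x_B+x_C)/3, (y_A+y_B+y_C)/3)
= (((-9.8)+(-5)+(-1.2))/3, (8+(-17.9)+21.6)/3)
= (-5.3333, 3.9)

(-5.3333, 3.9)


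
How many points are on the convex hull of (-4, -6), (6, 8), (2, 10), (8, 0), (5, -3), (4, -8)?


Convex hull vertices (CCW): (-4, -6), (4, -8), (8, 0), (6, 8), (2, 10)
Count = 5

5


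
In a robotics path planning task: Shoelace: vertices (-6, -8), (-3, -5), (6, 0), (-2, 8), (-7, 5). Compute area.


Shoelace sum: ((-6)*(-5) - (-3)*(-8)) + ((-3)*0 - 6*(-5)) + (6*8 - (-2)*0) + ((-2)*5 - (-7)*8) + ((-7)*(-8) - (-6)*5)
= 216
Area = |216|/2 = 108

108


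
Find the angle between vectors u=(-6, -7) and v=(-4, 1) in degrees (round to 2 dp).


u.v = 17, |u| = sqrt(85) = 9.2195, |v| = sqrt(17) = 4.1231
cos(theta) = u.v/(|u||v|) = 17/sqrt(1445) = 0.447214
theta = acos(0.447214) = 63.43 degrees

63.43 degrees


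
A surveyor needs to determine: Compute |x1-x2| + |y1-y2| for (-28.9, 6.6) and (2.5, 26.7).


|(-28.9)-2.5| + |6.6-26.7| = 31.4 + 20.1 = 51.5

51.5


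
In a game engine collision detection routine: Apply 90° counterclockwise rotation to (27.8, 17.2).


90° CCW: (x,y) -> (-y, x)
(27.8,17.2) -> (-17.2, 27.8)

(-17.2, 27.8)


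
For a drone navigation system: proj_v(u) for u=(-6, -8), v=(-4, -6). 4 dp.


u.v = 72, |v| = sqrt(52) = 7.2111
Scalar projection = u.v / |v| = 72 / sqrt(52) = 9.9846

9.9846


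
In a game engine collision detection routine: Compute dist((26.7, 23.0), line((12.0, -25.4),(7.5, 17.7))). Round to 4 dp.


|cross product| = 851.37
|line direction| = sqrt(1877.86) = 43.3343
Distance = 851.37/sqrt(1877.86) = 19.6466

19.6466


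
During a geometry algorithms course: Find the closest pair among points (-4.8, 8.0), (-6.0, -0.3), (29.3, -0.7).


d(P0,P1) = 8.3863, d(P0,P2) = 35.1923, d(P1,P2) = 35.3023
Closest: P0 and P1

Closest pair: (-4.8, 8.0) and (-6.0, -0.3), distance = 8.3863


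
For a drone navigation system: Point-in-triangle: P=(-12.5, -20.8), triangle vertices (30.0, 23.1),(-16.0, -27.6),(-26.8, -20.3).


Cross products: AB x AP = -135.35, BC x BP = -98.99, CA x CP = -649.02
All same sign? yes

Yes, inside


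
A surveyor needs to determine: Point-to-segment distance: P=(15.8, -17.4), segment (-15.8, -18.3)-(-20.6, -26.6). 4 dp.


Project P onto AB: t = 0 (clamped to [0,1])
Closest point on segment: (-15.8, -18.3)
Distance: 31.6128

31.6128


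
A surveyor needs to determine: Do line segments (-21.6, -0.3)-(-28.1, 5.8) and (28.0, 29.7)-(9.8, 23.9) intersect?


Cross products: d1=258.32, d2=109.6, d3=-497.56, d4=-348.84
d1*d2 < 0 and d3*d4 < 0? no

No, they don't intersect


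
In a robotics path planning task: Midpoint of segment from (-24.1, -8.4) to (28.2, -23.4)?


M = (((-24.1)+28.2)/2, ((-8.4)+(-23.4))/2)
= (2.05, -15.9)

(2.05, -15.9)


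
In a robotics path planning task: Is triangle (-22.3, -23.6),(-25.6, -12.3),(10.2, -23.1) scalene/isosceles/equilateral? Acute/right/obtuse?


Side lengths squared: AB^2=138.58, BC^2=1398.28, CA^2=1056.5
Sorted: [138.58, 1056.5, 1398.28]
By sides: Scalene, By angles: Obtuse

Scalene, Obtuse


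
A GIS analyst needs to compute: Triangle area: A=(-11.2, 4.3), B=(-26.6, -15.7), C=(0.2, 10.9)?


Area = |x_A(y_B-y_C) + x_B(y_C-y_A) + x_C(y_A-y_B)|/2
= |297.92 + (-175.56) + 4|/2
= 126.36/2 = 63.18

63.18


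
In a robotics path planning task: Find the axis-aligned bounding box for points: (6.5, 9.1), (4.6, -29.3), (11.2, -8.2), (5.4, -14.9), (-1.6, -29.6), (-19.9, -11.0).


x range: [-19.9, 11.2]
y range: [-29.6, 9.1]
Bounding box: (-19.9,-29.6) to (11.2,9.1)

(-19.9,-29.6) to (11.2,9.1)


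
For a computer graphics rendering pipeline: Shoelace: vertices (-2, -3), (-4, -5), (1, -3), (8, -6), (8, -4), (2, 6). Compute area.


Shoelace sum: ((-2)*(-5) - (-4)*(-3)) + ((-4)*(-3) - 1*(-5)) + (1*(-6) - 8*(-3)) + (8*(-4) - 8*(-6)) + (8*6 - 2*(-4)) + (2*(-3) - (-2)*6)
= 111
Area = |111|/2 = 55.5

55.5


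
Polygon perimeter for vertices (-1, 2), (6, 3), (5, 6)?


Sides: (-1, 2)->(6, 3): sqrt(50) = 7.071068, (6, 3)->(5, 6): sqrt(10) = 3.162278, (5, 6)->(-1, 2): sqrt(52) = 7.211103
Sum = 17.444449
Perimeter = 17.4444

17.4444
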